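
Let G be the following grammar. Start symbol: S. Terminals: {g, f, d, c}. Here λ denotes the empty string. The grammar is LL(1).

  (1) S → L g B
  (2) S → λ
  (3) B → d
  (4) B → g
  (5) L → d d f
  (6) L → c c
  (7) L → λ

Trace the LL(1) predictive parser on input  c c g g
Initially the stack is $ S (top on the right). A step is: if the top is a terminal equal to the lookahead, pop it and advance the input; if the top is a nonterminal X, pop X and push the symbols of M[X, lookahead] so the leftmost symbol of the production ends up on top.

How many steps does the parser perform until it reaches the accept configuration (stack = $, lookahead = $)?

7

step 1: stack=$ S  input=c c g g $  — expand S → L g B
step 2: stack=$ B g L  input=c c g g $  — expand L → c c
step 3: stack=$ B g c c  input=c c g g $  — match c
step 4: stack=$ B g c  input=c g g $  — match c
step 5: stack=$ B g  input=g g $  — match g
step 6: stack=$ B  input=g $  — expand B → g
step 7: stack=$ g  input=g $  — match g
Accept reached after 7 steps.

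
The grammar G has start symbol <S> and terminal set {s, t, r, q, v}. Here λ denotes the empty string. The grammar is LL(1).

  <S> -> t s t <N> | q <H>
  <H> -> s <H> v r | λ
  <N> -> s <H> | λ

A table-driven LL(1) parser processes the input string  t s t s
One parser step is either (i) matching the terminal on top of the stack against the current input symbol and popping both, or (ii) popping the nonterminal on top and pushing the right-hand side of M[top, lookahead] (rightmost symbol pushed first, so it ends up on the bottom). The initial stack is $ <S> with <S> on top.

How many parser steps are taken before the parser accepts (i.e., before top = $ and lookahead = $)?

step 1: stack=$ <S>  input=t s t s $  — expand <S> -> t s t <N>
step 2: stack=$ <N> t s t  input=t s t s $  — match t
step 3: stack=$ <N> t s  input=s t s $  — match s
step 4: stack=$ <N> t  input=t s $  — match t
step 5: stack=$ <N>  input=s $  — expand <N> -> s <H>
step 6: stack=$ <H> s  input=s $  — match s
step 7: stack=$ <H>  input=$  — expand <H> -> λ
Accept reached after 7 steps.

7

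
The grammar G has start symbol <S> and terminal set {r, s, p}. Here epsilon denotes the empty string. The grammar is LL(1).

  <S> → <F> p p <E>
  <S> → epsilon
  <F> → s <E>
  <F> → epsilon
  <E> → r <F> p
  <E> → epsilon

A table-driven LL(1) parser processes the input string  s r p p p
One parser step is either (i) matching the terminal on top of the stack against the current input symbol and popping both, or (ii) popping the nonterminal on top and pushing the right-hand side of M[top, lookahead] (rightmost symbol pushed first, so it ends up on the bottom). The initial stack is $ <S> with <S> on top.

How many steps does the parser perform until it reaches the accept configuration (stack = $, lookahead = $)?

      Stack              Input        Action
   1  $ <S>              s r p p p $  expand <S> → <F> p p <E>
   2  $ <E> p p <F>      s r p p p $  expand <F> → s <E>
   3  $ <E> p p <E> s    s r p p p $  match s
   4  $ <E> p p <E>      r p p p $    expand <E> → r <F> p
   5  $ <E> p p p <F> r  r p p p $    match r
   6  $ <E> p p p <F>    p p p $      expand <F> → epsilon
   7  $ <E> p p p        p p p $      match p
   8  $ <E> p p          p p $        match p
   9  $ <E> p            p $          match p
  10  $ <E>              $            expand <E> → epsilon
Accept reached after 10 steps.

10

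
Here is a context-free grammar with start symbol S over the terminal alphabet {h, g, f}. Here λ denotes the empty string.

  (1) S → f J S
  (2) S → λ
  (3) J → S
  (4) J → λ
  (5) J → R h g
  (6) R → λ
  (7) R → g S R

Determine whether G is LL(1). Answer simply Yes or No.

FIRST(S) = {λ, f}
FIRST(J) = {λ, f, g, h}
FIRST(R) = {λ, g}
FOLLOW(S) = {$, f, g, h}
FOLLOW(J) = {$, f, g, h}
FOLLOW(R) = {h}
Cell M[J, $] receives both J → S and J → λ — the grammar is not LL(1).

No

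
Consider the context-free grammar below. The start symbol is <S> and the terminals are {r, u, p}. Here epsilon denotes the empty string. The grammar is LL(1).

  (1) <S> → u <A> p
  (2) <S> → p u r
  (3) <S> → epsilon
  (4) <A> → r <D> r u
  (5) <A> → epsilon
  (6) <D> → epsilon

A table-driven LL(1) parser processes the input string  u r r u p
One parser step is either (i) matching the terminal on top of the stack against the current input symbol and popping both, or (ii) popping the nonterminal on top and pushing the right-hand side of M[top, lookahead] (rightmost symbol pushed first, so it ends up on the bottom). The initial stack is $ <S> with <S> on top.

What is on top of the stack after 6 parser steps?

u

step 1: stack=$ <S>  input=u r r u p $  — expand <S> → u <A> p
step 2: stack=$ p <A> u  input=u r r u p $  — match u
step 3: stack=$ p <A>  input=r r u p $  — expand <A> → r <D> r u
step 4: stack=$ p u r <D> r  input=r r u p $  — match r
step 5: stack=$ p u r <D>  input=r u p $  — expand <D> → epsilon
step 6: stack=$ p u r  input=r u p $  — match r
Stack after step 6: $ p u (top = u).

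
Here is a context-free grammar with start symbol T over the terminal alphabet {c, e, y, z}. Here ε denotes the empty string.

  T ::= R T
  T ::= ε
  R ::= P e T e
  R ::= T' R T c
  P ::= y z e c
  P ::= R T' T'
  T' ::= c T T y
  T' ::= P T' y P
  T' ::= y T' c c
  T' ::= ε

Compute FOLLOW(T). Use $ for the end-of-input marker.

FIRST(T): from T::=R T we get {c, y}; from T::=ε we get {ε}. So FIRST(T) = {ε, c, y}.
FIRST(R): from R::=P e T e we get {c, y}; from R::=T' R T c we get {c, y}. So FIRST(R) = {c, y}.
FIRST(P): from P::=y z e c we get {y}; from P::=R T' T' we get {c, y}. So FIRST(P) = {c, y}.
FIRST(T'): from T'::=c T T y we get {c}; from T'::=P T' y P we get {c, y}; from T'::=y T' c c we get {y}; from T'::=ε we get {ε}. So FIRST(T') = {ε, c, y}.
FOLLOW(T) includes $ since T is the start symbol.
FOLLOW(T): in T::=R T, the suffix after T is empty (adds nothing new); in R::=P e T e, T is followed by e with FIRST {e}; in R::=T' R T c, T is followed by c with FIRST {c}; in T'::=c T T y (occurrence 1), T is followed by T y with FIRST {c, y}; in T'::=c T T y (occurrence 2), T is followed by y with FIRST {y}. Thus FOLLOW(T) = {$, c, e, y}.
FOLLOW(R): in T::=R T, R is followed by T with FIRST {ε, c, y}; in T::=R T, the suffix after R is nullable, so FOLLOW(R) ⊇ FOLLOW(T) = {$, c, e, y}; in R::=T' R T c, R is followed by T c with FIRST {c, y}; in P::=R T' T', R is followed by T' T' with FIRST {ε, c, y}; in P::=R T' T', the suffix after R is nullable, so FOLLOW(R) ⊇ FOLLOW(P) = {c, e, y}. Thus FOLLOW(R) = {$, c, e, y}.
FOLLOW(P): in R::=P e T e, P is followed by e T e with FIRST {e}; in T'::=P T' y P (occurrence 1), P is followed by T' y P with FIRST {c, y}; in T'::=P T' y P (occurrence 2), the suffix after P is empty, so FOLLOW(P) ⊇ FOLLOW(T') = {c, e, y}. Thus FOLLOW(P) = {c, e, y}.
FOLLOW(T'): in R::=T' R T c, T' is followed by R T c with FIRST {c, y}; in P::=R T' T' (occurrence 1), T' is followed by T' with FIRST {ε, c, y}; in P::=R T' T' (occurrence 1), the suffix after T' is nullable, so FOLLOW(T') ⊇ FOLLOW(P) = {c, e, y}; in P::=R T' T' (occurrence 2), the suffix after T' is empty, so FOLLOW(T') ⊇ FOLLOW(P) = {c, e, y}; in T'::=P T' y P, T' is followed by y P with FIRST {y}; in T'::=y T' c c, T' is followed by c c with FIRST {c}. Thus FOLLOW(T') = {c, e, y}.

{$, c, e, y}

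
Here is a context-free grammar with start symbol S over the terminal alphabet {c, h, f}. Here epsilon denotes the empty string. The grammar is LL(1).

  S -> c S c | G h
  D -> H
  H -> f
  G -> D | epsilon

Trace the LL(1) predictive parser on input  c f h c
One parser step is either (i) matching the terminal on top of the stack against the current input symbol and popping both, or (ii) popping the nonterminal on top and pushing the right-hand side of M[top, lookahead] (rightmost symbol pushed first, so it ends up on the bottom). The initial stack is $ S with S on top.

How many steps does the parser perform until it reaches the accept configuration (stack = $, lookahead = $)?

9

     Stack    Input      Action
  1  $ S      c f h c $  expand S -> c S c
  2  $ c S c  c f h c $  match c
  3  $ c S    f h c $    expand S -> G h
  4  $ c h G  f h c $    expand G -> D
  5  $ c h D  f h c $    expand D -> H
  6  $ c h H  f h c $    expand H -> f
  7  $ c h f  f h c $    match f
  8  $ c h    h c $      match h
  9  $ c      c $        match c
Accept reached after 9 steps.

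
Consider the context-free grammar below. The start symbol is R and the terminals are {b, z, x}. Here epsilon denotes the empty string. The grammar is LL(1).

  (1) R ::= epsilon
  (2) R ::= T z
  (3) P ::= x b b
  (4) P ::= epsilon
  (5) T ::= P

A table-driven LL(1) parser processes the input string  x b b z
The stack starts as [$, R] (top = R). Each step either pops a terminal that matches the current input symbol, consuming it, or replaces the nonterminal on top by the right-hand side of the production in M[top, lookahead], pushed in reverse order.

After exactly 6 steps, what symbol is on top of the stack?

     Stack      Input      Action
  1  $ R        x b b z $  expand R ::= T z
  2  $ z T      x b b z $  expand T ::= P
  3  $ z P      x b b z $  expand P ::= x b b
  4  $ z b b x  x b b z $  match x
  5  $ z b b    b b z $    match b
  6  $ z b      b z $      match b
Stack after step 6: $ z (top = z).

z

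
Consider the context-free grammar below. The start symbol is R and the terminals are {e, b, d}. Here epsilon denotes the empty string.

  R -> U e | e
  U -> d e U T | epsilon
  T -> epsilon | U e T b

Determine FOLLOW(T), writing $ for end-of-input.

FIRST(U): from U->d e U T we get {d}; from U->epsilon we get {epsilon}. So FIRST(U) = {epsilon, d}.
FIRST(R): from R->U e we get {d, e}; from R->e we get {e}. So FIRST(R) = {d, e}.
FIRST(T): from T->epsilon we get {epsilon}; from T->U e T b we get {d, e}. So FIRST(T) = {epsilon, d, e}.
FOLLOW(R) includes $ since R is the start symbol.
FOLLOW(R): R appears on no right-hand side. Thus FOLLOW(R) = {$}.
FOLLOW(U): in R->U e, U is followed by e with FIRST {e}; in U->d e U T, U is followed by T with FIRST {epsilon, d, e}; in U->d e U T, the suffix after U is nullable (adds nothing new); in T->U e T b, U is followed by e T b with FIRST {e}. Thus FOLLOW(U) = {d, e}.
FOLLOW(T): in U->d e U T, the suffix after T is empty, so FOLLOW(T) ⊇ FOLLOW(U) = {d, e}; in T->U e T b, T is followed by b with FIRST {b}. Thus FOLLOW(T) = {b, d, e}.

{b, d, e}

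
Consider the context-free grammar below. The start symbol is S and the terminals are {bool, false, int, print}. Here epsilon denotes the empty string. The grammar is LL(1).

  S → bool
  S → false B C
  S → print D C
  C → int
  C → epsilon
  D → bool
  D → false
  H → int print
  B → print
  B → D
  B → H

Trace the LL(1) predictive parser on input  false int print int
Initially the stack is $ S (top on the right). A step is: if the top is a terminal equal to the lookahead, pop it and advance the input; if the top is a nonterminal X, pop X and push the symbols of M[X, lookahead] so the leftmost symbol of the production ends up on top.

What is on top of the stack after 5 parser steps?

print

     Stack          Input                  Action
  1  $ S            false int print int $  expand S → false B C
  2  $ C B false    false int print int $  match false
  3  $ C B          int print int $        expand B → H
  4  $ C H          int print int $        expand H → int print
  5  $ C print int  int print int $        match int
Stack after step 5: $ C print (top = print).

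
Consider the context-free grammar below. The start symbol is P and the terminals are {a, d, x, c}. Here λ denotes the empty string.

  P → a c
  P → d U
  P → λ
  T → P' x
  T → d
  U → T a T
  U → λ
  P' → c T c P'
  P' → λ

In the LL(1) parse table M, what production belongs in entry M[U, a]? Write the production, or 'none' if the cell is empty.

FIRST(P) = {λ, a, d}
FIRST(P') = {λ, c}
FIRST(T) = {c, d, x}  (via P' x)
FIRST(U) = {λ, c, d, x}  (via T a T)
FOLLOW(P) includes $ since P is the start symbol.
FOLLOW(P): P appears on no right-hand side. Thus FOLLOW(P) = {$}.
FOLLOW(U): in P→d U, the suffix after U is empty, so FOLLOW(U) ⊇ FOLLOW(P) = {$}. Thus FOLLOW(U) = {$}.
For U → T a T: FIRST(T a T) = {c, d, x}, so it goes in M[U, t] for t ∈ {c, d, x}.
For U → λ: FIRST(λ) = {λ}, so it goes in M[U, t] for t ∈ {}; since λ ∈ FIRST, also for every t ∈ FOLLOW(U) = {$}.
None of these place a production in M[U, a].

none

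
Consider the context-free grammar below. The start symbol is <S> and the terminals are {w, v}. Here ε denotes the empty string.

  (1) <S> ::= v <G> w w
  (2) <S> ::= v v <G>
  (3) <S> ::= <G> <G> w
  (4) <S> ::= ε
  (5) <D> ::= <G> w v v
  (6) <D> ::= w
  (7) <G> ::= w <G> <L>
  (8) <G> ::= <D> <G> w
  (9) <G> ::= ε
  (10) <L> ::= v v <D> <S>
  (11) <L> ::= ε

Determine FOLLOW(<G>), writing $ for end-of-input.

FIRST(<L>): from <L>::=v v <D> <S> we get {v}; from <L>::=ε we get {ε}. So FIRST(<L>) = {ε, v}.
FIRST(<S>): from <S>::=v <G> w w we get {v}; from <S>::=v v <G> we get {v}; from <S>::=<G> <G> w we get {w}; from <S>::=ε we get {ε}. So FIRST(<S>) = {ε, v, w}.
FIRST(<D>): from <D>::=<G> w v v we get {w}; from <D>::=w we get {w}. So FIRST(<D>) = {w}.
FIRST(<G>): from <G>::=w <G> <L> we get {w}; from <G>::=<D> <G> w we get {w}; from <G>::=ε we get {ε}. So FIRST(<G>) = {ε, w}.
FOLLOW(<S>) includes $ since <S> is the start symbol.
FOLLOW(<S>): in <L>::=v v <D> <S>, the suffix after <S> is empty, so FOLLOW(<S>) ⊇ FOLLOW(<L>) = {$, v, w}. Thus FOLLOW(<S>) = {$, v, w}.
FOLLOW(<G>): in <S>::=v <G> w w, <G> is followed by w w with FIRST {w}; in <S>::=v v <G>, the suffix after <G> is empty, so FOLLOW(<G>) ⊇ FOLLOW(<S>) = {$, v, w}; in <S>::=<G> <G> w (occurrence 1), <G> is followed by <G> w with FIRST {w}; in <S>::=<G> <G> w (occurrence 2), <G> is followed by w with FIRST {w}; in <D>::=<G> w v v, <G> is followed by w v v with FIRST {w}; in <G>::=w <G> <L>, <G> is followed by <L> with FIRST {ε, v}; in <G>::=w <G> <L>, the suffix after <G> is nullable (adds nothing new); in <G>::=<D> <G> w, <G> is followed by w with FIRST {w}. Thus FOLLOW(<G>) = {$, v, w}.
FOLLOW(<L>): in <G>::=w <G> <L>, the suffix after <L> is empty, so FOLLOW(<L>) ⊇ FOLLOW(<G>) = {$, v, w}. Thus FOLLOW(<L>) = {$, v, w}.
FOLLOW(<D>): in <G>::=<D> <G> w, <D> is followed by <G> w with FIRST {w}; in <L>::=v v <D> <S>, <D> is followed by <S> with FIRST {ε, v, w}; in <L>::=v v <D> <S>, the suffix after <D> is nullable, so FOLLOW(<D>) ⊇ FOLLOW(<L>) = {$, v, w}. Thus FOLLOW(<D>) = {$, v, w}.

{$, v, w}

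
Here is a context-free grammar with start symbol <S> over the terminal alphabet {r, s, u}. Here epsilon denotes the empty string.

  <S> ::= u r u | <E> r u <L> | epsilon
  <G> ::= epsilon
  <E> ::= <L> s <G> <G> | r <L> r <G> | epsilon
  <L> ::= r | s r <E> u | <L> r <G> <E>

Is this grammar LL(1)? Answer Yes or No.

No

FIRST(<S>) = {epsilon, r, s, u}
FIRST(<G>) = {epsilon}
FIRST(<E>) = {epsilon, r, s}
FIRST(<L>) = {r, s}
FOLLOW(<S>) = {$}
FOLLOW(<G>) = {$, r, s, u}
FOLLOW(<E>) = {$, r, s, u}
FOLLOW(<L>) = {$, r, s}
Cell M[<E>, r] receives both <E> ::= <L> s <G> <G> and <E> ::= r <L> r <G> and <E> ::= epsilon — the grammar is not LL(1).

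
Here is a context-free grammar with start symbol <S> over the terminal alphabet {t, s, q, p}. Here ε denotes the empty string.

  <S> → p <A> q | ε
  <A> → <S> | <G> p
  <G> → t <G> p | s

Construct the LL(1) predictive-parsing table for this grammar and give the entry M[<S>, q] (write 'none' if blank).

<S> → ε

FIRST(<S>): from <S>→p <A> q we get {p}; from <S>→ε we get {ε}. So FIRST(<S>) = {ε, p}.
FIRST(<G>): from <G>→t <G> p we get {t}; from <G>→s we get {s}. So FIRST(<G>) = {s, t}.
FIRST(<A>): from <A>→<S> we get {ε, p}; from <A>→<G> p we get {s, t}. So FIRST(<A>) = {ε, p, s, t}.
FOLLOW(<S>) includes $ since <S> is the start symbol.
FOLLOW(<A>): in <S>→p <A> q, <A> is followed by q with FIRST {q}. Thus FOLLOW(<A>) = {q}.
FOLLOW(<S>): in <A>→<S>, the suffix after <S> is empty, so FOLLOW(<S>) ⊇ FOLLOW(<A>) = {q}. Thus FOLLOW(<S>) = {$, q}.
For <S> → p <A> q: FIRST(p <A> q) = {p}, so it goes in M[<S>, t] for t ∈ {p}.
For <S> → ε: FIRST(ε) = {ε}, so it goes in M[<S>, t] for t ∈ {}; since ε ∈ FIRST, also for every t ∈ FOLLOW(<S>) = {$, q}.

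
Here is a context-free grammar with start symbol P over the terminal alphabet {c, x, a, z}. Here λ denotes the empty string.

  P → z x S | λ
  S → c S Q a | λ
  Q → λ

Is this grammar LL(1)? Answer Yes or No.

Yes

FIRST(P) = {λ, z}
FIRST(S) = {λ, c}
FIRST(Q) = {λ}
FOLLOW(P) = {$}
FOLLOW(S) = {$, a}
FOLLOW(Q) = {a}
Each cell of M receives at most one production.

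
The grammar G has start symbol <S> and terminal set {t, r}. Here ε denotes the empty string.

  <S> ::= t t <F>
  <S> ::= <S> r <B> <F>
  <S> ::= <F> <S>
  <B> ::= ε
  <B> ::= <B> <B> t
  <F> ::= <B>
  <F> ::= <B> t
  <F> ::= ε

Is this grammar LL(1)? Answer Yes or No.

No

FIRST(<S>) = {t}
FIRST(<B>) = {ε, t}
FIRST(<F>) = {ε, t}
FOLLOW(<S>) = {$, r}
FOLLOW(<B>) = {$, r, t}
FOLLOW(<F>) = {$, r, t}
Cell M[<B>, t] receives both <B> ::= ε and <B> ::= <B> <B> t — the grammar is not LL(1).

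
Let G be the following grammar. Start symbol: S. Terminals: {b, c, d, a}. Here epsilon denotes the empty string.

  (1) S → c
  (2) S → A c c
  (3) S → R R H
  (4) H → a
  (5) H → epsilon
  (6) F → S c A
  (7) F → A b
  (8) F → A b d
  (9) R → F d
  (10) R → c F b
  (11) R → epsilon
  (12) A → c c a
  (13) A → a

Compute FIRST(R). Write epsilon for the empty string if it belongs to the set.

FIRST(H): from H→a we get {a}; from H→epsilon we get {epsilon}. So FIRST(H) = {epsilon, a}.
FIRST(A): from A→c c a we get {c}; from A→a we get {a}. So FIRST(A) = {a, c}.
FIRST(S): from S→c we get {c}; from S→A c c we get {a, c}; from S→R R H we get {epsilon, a, c}. So FIRST(S) = {epsilon, a, c}.
FIRST(F): from F→S c A we get {a, c}; from F→A b we get {a, c}; from F→A b d we get {a, c}. So FIRST(F) = {a, c}.
FIRST(R): from R→F d we get {a, c}; from R→c F b we get {c}; from R→epsilon we get {epsilon}. So FIRST(R) = {epsilon, a, c}.

{epsilon, a, c}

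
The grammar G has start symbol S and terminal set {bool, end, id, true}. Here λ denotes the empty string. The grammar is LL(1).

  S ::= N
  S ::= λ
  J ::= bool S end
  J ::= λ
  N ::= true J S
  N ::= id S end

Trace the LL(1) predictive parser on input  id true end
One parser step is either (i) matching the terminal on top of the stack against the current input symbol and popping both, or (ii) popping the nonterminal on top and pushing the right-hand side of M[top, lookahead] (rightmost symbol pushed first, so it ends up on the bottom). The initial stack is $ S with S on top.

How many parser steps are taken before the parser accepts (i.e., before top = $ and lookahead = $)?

     Stack           Input          Action
  1  $ S             id true end $  expand S ::= N
  2  $ N             id true end $  expand N ::= id S end
  3  $ end S id      id true end $  match id
  4  $ end S         true end $     expand S ::= N
  5  $ end N         true end $     expand N ::= true J S
  6  $ end S J true  true end $     match true
  7  $ end S J       end $          expand J ::= λ
  8  $ end S         end $          expand S ::= λ
  9  $ end           end $          match end
Accept reached after 9 steps.

9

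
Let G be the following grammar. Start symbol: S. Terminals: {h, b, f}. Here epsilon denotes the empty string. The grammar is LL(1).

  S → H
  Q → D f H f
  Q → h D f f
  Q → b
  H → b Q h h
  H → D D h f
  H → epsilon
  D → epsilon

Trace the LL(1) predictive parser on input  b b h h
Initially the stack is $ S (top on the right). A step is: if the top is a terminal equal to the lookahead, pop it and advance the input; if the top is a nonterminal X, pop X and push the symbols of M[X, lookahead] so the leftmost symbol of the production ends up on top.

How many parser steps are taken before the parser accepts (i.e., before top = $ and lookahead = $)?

7

     Stack      Input      Action
  1  $ S        b b h h $  expand S → H
  2  $ H        b b h h $  expand H → b Q h h
  3  $ h h Q b  b b h h $  match b
  4  $ h h Q    b h h $    expand Q → b
  5  $ h h b    b h h $    match b
  6  $ h h      h h $      match h
  7  $ h        h $        match h
Accept reached after 7 steps.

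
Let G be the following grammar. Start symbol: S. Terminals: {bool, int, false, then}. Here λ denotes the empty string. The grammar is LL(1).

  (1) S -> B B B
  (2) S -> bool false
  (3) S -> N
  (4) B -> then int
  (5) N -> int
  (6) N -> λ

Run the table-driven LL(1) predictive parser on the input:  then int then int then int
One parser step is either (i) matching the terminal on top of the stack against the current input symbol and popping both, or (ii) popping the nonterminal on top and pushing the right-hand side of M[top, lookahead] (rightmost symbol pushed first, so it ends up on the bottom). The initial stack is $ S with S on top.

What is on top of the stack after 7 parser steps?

B

     Stack           Input                         Action
  1  $ S             then int then int then int $  expand S -> B B B
  2  $ B B B         then int then int then int $  expand B -> then int
  3  $ B B int then  then int then int then int $  match then
  4  $ B B int       int then int then int $       match int
  5  $ B B           then int then int $           expand B -> then int
  6  $ B int then    then int then int $           match then
  7  $ B int         int then int $                match int
Stack after step 7: $ B (top = B).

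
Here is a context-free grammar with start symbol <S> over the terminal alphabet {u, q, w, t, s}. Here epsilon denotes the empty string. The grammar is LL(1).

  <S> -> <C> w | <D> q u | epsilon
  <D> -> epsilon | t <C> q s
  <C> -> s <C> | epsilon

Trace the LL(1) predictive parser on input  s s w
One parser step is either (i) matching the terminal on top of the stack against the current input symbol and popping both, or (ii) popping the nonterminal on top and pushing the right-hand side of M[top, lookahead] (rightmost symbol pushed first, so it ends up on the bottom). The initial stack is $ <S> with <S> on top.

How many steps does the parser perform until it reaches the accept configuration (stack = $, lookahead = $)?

7

step 1: stack=$ <S>  input=s s w $  — expand <S> -> <C> w
step 2: stack=$ w <C>  input=s s w $  — expand <C> -> s <C>
step 3: stack=$ w <C> s  input=s s w $  — match s
step 4: stack=$ w <C>  input=s w $  — expand <C> -> s <C>
step 5: stack=$ w <C> s  input=s w $  — match s
step 6: stack=$ w <C>  input=w $  — expand <C> -> epsilon
step 7: stack=$ w  input=w $  — match w
Accept reached after 7 steps.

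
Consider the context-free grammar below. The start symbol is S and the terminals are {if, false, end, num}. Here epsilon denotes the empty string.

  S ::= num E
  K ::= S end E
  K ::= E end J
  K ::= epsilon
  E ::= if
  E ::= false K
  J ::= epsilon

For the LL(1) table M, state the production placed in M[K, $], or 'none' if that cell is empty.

FIRST(S) = {num}
FIRST(E) = {false, if}
FIRST(J) = {epsilon}
FIRST(K) = {epsilon, false, if, num}  (via S end E, E end J)
FOLLOW(S) includes $ since S is the start symbol.
FOLLOW(K): in E::=false K, the suffix after K is empty, so FOLLOW(K) ⊇ FOLLOW(E) = {$, end}. Thus FOLLOW(K) = {$, end}.
FOLLOW(E): in S::=num E, the suffix after E is empty, so FOLLOW(E) ⊇ FOLLOW(S) = {$, end}; in K::=S end E, the suffix after E is empty, so FOLLOW(E) ⊇ FOLLOW(K) = {$, end}; in K::=E end J, E is followed by end J with FIRST {end}. Thus FOLLOW(E) = {$, end}.
For K ::= S end E: FIRST(S end E) = {num}, so it goes in M[K, t] for t ∈ {num}.
For K ::= E end J: FIRST(E end J) = {false, if}, so it goes in M[K, t] for t ∈ {false, if}.
For K ::= epsilon: FIRST(epsilon) = {epsilon}, so it goes in M[K, t] for t ∈ {}; since epsilon ∈ FIRST, also for every t ∈ FOLLOW(K) = {$, end}.

K ::= epsilon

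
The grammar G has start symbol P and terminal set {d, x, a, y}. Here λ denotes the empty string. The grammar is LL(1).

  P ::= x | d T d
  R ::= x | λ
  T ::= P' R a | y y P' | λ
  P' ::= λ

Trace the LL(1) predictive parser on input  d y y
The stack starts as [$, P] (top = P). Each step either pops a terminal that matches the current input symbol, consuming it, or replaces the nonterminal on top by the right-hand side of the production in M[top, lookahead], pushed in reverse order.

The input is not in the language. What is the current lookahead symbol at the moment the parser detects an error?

$

step 1: stack=$ P  input=d y y $  — expand P ::= d T d
step 2: stack=$ d T d  input=d y y $  — match d
step 3: stack=$ d T  input=y y $  — expand T ::= y y P'
step 4: stack=$ d P' y y  input=y y $  — match y
step 5: stack=$ d P' y  input=y $  — match y
step 6: stack=$ d P'  input=$  — error: M[P', $] is empty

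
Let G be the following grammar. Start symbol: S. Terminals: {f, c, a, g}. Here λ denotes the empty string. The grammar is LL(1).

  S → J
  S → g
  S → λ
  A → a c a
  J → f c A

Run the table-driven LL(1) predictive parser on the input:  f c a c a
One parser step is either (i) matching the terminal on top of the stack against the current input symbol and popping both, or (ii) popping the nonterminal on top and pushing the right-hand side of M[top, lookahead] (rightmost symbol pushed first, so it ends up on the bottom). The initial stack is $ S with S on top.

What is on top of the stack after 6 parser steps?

     Stack    Input        Action
  1  $ S      f c a c a $  expand S → J
  2  $ J      f c a c a $  expand J → f c A
  3  $ A c f  f c a c a $  match f
  4  $ A c    c a c a $    match c
  5  $ A      a c a $      expand A → a c a
  6  $ a c a  a c a $      match a
Stack after step 6: $ a c (top = c).

c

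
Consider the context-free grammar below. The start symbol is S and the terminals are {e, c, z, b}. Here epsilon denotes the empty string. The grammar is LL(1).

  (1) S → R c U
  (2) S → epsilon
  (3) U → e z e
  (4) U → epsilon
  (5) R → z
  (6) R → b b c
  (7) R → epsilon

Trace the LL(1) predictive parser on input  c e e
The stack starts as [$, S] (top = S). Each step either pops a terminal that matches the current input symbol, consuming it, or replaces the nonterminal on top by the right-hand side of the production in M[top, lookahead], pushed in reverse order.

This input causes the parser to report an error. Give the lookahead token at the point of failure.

e

     Stack    Input    Action
  1  $ S      c e e $  expand S → R c U
  2  $ U c R  c e e $  expand R → epsilon
  3  $ U c    c e e $  match c
  4  $ U      e e $    expand U → e z e
  5  $ e z e  e e $    match e
  6  $ e z    e $      error: top is terminal z but lookahead is e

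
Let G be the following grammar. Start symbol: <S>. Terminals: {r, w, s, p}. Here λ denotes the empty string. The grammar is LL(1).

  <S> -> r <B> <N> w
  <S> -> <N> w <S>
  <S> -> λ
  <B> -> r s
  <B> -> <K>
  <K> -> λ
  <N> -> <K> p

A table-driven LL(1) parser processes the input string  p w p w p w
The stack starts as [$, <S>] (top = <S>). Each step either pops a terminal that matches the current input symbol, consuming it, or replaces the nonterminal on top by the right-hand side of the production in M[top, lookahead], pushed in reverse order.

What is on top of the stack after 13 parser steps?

p

step 1: stack=$ <S>  input=p w p w p w $  — expand <S> -> <N> w <S>
step 2: stack=$ <S> w <N>  input=p w p w p w $  — expand <N> -> <K> p
step 3: stack=$ <S> w p <K>  input=p w p w p w $  — expand <K> -> λ
step 4: stack=$ <S> w p  input=p w p w p w $  — match p
step 5: stack=$ <S> w  input=w p w p w $  — match w
step 6: stack=$ <S>  input=p w p w $  — expand <S> -> <N> w <S>
step 7: stack=$ <S> w <N>  input=p w p w $  — expand <N> -> <K> p
step 8: stack=$ <S> w p <K>  input=p w p w $  — expand <K> -> λ
step 9: stack=$ <S> w p  input=p w p w $  — match p
step 10: stack=$ <S> w  input=w p w $  — match w
step 11: stack=$ <S>  input=p w $  — expand <S> -> <N> w <S>
step 12: stack=$ <S> w <N>  input=p w $  — expand <N> -> <K> p
step 13: stack=$ <S> w p <K>  input=p w $  — expand <K> -> λ
Stack after step 13: $ <S> w p (top = p).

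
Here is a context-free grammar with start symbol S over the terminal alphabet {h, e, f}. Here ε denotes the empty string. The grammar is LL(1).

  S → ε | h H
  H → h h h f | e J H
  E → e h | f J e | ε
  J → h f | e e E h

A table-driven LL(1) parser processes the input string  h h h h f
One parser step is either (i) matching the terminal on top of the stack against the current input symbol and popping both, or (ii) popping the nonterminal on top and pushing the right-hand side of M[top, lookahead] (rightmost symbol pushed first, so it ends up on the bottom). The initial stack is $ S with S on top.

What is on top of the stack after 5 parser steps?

h

step 1: stack=$ S  input=h h h h f $  — expand S → h H
step 2: stack=$ H h  input=h h h h f $  — match h
step 3: stack=$ H  input=h h h f $  — expand H → h h h f
step 4: stack=$ f h h h  input=h h h f $  — match h
step 5: stack=$ f h h  input=h h f $  — match h
Stack after step 5: $ f h (top = h).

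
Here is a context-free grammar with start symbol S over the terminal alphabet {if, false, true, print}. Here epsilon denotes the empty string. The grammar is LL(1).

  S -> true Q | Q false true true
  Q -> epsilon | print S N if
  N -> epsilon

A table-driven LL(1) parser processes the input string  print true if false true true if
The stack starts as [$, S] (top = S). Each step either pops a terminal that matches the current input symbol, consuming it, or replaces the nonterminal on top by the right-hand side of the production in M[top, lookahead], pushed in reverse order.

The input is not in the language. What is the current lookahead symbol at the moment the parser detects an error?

step 1: stack=$ S  input=print true if false true true if $  — expand S -> Q false true true
step 2: stack=$ true true false Q  input=print true if false true true if $  — expand Q -> print S N if
step 3: stack=$ true true false if N S print  input=print true if false true true if $  — match print
step 4: stack=$ true true false if N S  input=true if false true true if $  — expand S -> true Q
step 5: stack=$ true true false if N Q true  input=true if false true true if $  — match true
step 6: stack=$ true true false if N Q  input=if false true true if $  — expand Q -> epsilon
step 7: stack=$ true true false if N  input=if false true true if $  — expand N -> epsilon
step 8: stack=$ true true false if  input=if false true true if $  — match if
step 9: stack=$ true true false  input=false true true if $  — match false
step 10: stack=$ true true  input=true true if $  — match true
step 11: stack=$ true  input=true if $  — match true
step 12: stack=$  input=if $  — error: stack empty but input remains

if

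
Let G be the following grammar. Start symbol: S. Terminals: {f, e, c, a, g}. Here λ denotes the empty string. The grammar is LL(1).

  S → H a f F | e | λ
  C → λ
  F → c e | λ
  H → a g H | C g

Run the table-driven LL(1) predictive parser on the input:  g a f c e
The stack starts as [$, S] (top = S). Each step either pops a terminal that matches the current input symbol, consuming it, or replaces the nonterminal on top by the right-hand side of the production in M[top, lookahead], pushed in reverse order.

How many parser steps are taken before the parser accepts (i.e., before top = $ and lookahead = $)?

step 1: stack=$ S  input=g a f c e $  — expand S → H a f F
step 2: stack=$ F f a H  input=g a f c e $  — expand H → C g
step 3: stack=$ F f a g C  input=g a f c e $  — expand C → λ
step 4: stack=$ F f a g  input=g a f c e $  — match g
step 5: stack=$ F f a  input=a f c e $  — match a
step 6: stack=$ F f  input=f c e $  — match f
step 7: stack=$ F  input=c e $  — expand F → c e
step 8: stack=$ e c  input=c e $  — match c
step 9: stack=$ e  input=e $  — match e
Accept reached after 9 steps.

9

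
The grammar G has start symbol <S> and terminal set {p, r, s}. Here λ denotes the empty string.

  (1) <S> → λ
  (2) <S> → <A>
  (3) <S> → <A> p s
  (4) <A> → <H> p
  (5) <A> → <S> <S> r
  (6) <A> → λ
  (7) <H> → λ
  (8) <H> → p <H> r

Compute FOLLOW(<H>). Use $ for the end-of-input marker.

{p, r}

FIRST(<H>) = {λ, p}
FIRST(<S>) = {λ, p, r}  (via <A>, <A> p s)
FIRST(<A>) = {λ, p, r}  (via <H> p, <S> <S> r)
FOLLOW(<S>) includes $ since <S> is the start symbol.
FOLLOW(<S>): in <A>→<S> <S> r (occurrence 1), <S> is followed by <S> r with FIRST {p, r}; in <A>→<S> <S> r (occurrence 2), <S> is followed by r with FIRST {r}. Thus FOLLOW(<S>) = {$, p, r}.
FOLLOW(<A>): in <S>→<A>, the suffix after <A> is empty, so FOLLOW(<A>) ⊇ FOLLOW(<S>) = {$, p, r}; in <S>→<A> p s, <A> is followed by p s with FIRST {p}. Thus FOLLOW(<A>) = {$, p, r}.
FOLLOW(<H>): in <A>→<H> p, <H> is followed by p with FIRST {p}; in <H>→p <H> r, <H> is followed by r with FIRST {r}. Thus FOLLOW(<H>) = {p, r}.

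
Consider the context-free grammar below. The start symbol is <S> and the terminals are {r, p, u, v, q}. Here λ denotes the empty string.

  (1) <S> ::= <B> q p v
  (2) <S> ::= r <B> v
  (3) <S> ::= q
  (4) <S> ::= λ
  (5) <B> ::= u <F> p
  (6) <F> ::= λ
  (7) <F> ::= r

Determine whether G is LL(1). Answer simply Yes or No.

FIRST(<S>) = {λ, q, r, u}
FIRST(<B>) = {u}
FIRST(<F>) = {λ, r}
FOLLOW(<S>) = {$}
FOLLOW(<B>) = {q, v}
FOLLOW(<F>) = {p}
Each cell of M receives at most one production.

Yes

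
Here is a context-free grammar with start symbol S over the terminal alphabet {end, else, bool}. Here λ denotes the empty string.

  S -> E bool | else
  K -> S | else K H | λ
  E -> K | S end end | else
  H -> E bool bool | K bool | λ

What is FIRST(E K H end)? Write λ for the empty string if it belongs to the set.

FIRST(S): from S->E bool we get {bool, else}; from S->else we get {else}. So FIRST(S) = {bool, else}.
FIRST(K): from K->S we get {bool, else}; from K->else K H we get {else}; from K->λ we get {λ}. So FIRST(K) = {λ, bool, else}.
FIRST(E): from E->K we get {λ, bool, else}; from E->S end end we get {bool, else}; from E->else we get {else}. So FIRST(E) = {λ, bool, else}.
FIRST(H): from H->E bool bool we get {bool, else}; from H->K bool we get {bool, else}; from H->λ we get {λ}. So FIRST(H) = {λ, bool, else}.
FIRST(E K H end): take FIRST of each symbol in turn, carrying on past any symbol whose FIRST contains λ; result {bool, else, end}.

{bool, else, end}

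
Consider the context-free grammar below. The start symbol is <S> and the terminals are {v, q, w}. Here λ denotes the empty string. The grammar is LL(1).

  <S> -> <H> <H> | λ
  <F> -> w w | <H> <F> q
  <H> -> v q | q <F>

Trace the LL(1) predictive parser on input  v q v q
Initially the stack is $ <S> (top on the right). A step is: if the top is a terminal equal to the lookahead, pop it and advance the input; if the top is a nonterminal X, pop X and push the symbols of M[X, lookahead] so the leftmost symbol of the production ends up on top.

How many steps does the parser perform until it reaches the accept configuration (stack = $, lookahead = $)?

7

step 1: stack=$ <S>  input=v q v q $  — expand <S> -> <H> <H>
step 2: stack=$ <H> <H>  input=v q v q $  — expand <H> -> v q
step 3: stack=$ <H> q v  input=v q v q $  — match v
step 4: stack=$ <H> q  input=q v q $  — match q
step 5: stack=$ <H>  input=v q $  — expand <H> -> v q
step 6: stack=$ q v  input=v q $  — match v
step 7: stack=$ q  input=q $  — match q
Accept reached after 7 steps.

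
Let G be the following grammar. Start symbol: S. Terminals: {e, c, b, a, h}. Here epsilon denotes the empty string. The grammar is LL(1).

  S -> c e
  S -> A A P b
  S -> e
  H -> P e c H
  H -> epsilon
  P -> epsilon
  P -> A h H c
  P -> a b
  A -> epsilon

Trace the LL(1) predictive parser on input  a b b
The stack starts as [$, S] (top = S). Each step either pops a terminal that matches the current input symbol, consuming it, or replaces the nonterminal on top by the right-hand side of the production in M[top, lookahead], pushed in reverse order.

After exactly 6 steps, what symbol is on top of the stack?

step 1: stack=$ S  input=a b b $  — expand S -> A A P b
step 2: stack=$ b P A A  input=a b b $  — expand A -> epsilon
step 3: stack=$ b P A  input=a b b $  — expand A -> epsilon
step 4: stack=$ b P  input=a b b $  — expand P -> a b
step 5: stack=$ b b a  input=a b b $  — match a
step 6: stack=$ b b  input=b b $  — match b
Stack after step 6: $ b (top = b).

b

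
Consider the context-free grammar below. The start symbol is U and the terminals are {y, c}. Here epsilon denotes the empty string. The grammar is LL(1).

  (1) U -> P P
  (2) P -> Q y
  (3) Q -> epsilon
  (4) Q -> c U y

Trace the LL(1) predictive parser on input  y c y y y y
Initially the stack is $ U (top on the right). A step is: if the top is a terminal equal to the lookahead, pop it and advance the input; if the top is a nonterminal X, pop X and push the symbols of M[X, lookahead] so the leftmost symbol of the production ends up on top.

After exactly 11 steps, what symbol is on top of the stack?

step 1: stack=$ U  input=y c y y y y $  — expand U -> P P
step 2: stack=$ P P  input=y c y y y y $  — expand P -> Q y
step 3: stack=$ P y Q  input=y c y y y y $  — expand Q -> epsilon
step 4: stack=$ P y  input=y c y y y y $  — match y
step 5: stack=$ P  input=c y y y y $  — expand P -> Q y
step 6: stack=$ y Q  input=c y y y y $  — expand Q -> c U y
step 7: stack=$ y y U c  input=c y y y y $  — match c
step 8: stack=$ y y U  input=y y y y $  — expand U -> P P
step 9: stack=$ y y P P  input=y y y y $  — expand P -> Q y
step 10: stack=$ y y P y Q  input=y y y y $  — expand Q -> epsilon
step 11: stack=$ y y P y  input=y y y y $  — match y
Stack after step 11: $ y y P (top = P).

P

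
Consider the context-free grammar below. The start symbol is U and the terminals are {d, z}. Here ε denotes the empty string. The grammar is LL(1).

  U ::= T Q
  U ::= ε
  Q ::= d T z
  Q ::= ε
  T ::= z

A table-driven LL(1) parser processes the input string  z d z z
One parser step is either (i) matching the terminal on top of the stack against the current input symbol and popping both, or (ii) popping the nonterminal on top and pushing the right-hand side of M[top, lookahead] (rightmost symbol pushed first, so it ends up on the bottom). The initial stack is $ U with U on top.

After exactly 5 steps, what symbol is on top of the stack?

T

step 1: stack=$ U  input=z d z z $  — expand U ::= T Q
step 2: stack=$ Q T  input=z d z z $  — expand T ::= z
step 3: stack=$ Q z  input=z d z z $  — match z
step 4: stack=$ Q  input=d z z $  — expand Q ::= d T z
step 5: stack=$ z T d  input=d z z $  — match d
Stack after step 5: $ z T (top = T).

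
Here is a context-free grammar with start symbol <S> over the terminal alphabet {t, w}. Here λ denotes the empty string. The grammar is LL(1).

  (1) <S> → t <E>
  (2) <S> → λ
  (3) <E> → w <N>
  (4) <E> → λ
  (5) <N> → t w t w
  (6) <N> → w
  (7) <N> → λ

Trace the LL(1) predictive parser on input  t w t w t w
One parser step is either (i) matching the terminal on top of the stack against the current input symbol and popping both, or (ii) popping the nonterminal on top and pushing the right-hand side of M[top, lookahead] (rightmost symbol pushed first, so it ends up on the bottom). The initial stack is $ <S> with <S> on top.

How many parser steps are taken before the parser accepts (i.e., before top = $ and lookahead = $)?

     Stack      Input          Action
  1  $ <S>      t w t w t w $  expand <S> → t <E>
  2  $ <E> t    t w t w t w $  match t
  3  $ <E>      w t w t w $    expand <E> → w <N>
  4  $ <N> w    w t w t w $    match w
  5  $ <N>      t w t w $      expand <N> → t w t w
  6  $ w t w t  t w t w $      match t
  7  $ w t w    w t w $        match w
  8  $ w t      t w $          match t
  9  $ w        w $            match w
Accept reached after 9 steps.

9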